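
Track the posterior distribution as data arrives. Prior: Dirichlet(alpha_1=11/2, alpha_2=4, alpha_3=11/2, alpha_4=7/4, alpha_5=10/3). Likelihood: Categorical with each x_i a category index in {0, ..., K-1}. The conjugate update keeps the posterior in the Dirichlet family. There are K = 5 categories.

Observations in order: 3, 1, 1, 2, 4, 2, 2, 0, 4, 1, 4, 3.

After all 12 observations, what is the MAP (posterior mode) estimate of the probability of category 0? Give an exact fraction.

66/325

obs 1: x=3 → posterior Dirichlet(11/2, 4, 11/2, 11/4, 10/3)
obs 2: x=1 → posterior Dirichlet(11/2, 5, 11/2, 11/4, 10/3)
obs 3: x=1 → posterior Dirichlet(11/2, 6, 11/2, 11/4, 10/3)
obs 4: x=2 → posterior Dirichlet(11/2, 6, 13/2, 11/4, 10/3)
obs 5: x=4 → posterior Dirichlet(11/2, 6, 13/2, 11/4, 13/3)
obs 6: x=2 → posterior Dirichlet(11/2, 6, 15/2, 11/4, 13/3)
obs 7: x=2 → posterior Dirichlet(11/2, 6, 17/2, 11/4, 13/3)
obs 8: x=0 → posterior Dirichlet(13/2, 6, 17/2, 11/4, 13/3)
obs 9: x=4 → posterior Dirichlet(13/2, 6, 17/2, 11/4, 16/3)
obs 10: x=1 → posterior Dirichlet(13/2, 7, 17/2, 11/4, 16/3)
obs 11: x=4 → posterior Dirichlet(13/2, 7, 17/2, 11/4, 19/3)
obs 12: x=3 → posterior Dirichlet(13/2, 7, 17/2, 15/4, 19/3)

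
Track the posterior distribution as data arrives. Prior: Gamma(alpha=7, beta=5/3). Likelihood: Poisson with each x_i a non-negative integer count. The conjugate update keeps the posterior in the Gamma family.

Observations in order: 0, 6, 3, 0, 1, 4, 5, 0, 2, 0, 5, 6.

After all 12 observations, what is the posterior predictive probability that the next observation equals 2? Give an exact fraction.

obs 1: x=0 → posterior Gamma(7, 8/3)
obs 2: x=6 → posterior Gamma(13, 11/3)
obs 3: x=3 → posterior Gamma(16, 14/3)
obs 4: x=0 → posterior Gamma(16, 17/3)
obs 5: x=1 → posterior Gamma(17, 20/3)
obs 6: x=4 → posterior Gamma(21, 23/3)
obs 7: x=5 → posterior Gamma(26, 26/3)
obs 8: x=0 → posterior Gamma(26, 29/3)
obs 9: x=2 → posterior Gamma(28, 32/3)
obs 10: x=0 → posterior Gamma(28, 35/3)
obs 11: x=5 → posterior Gamma(33, 38/3)
obs 12: x=6 → posterior Gamma(39, 41/3)

1389464748221540486461639302730917715202400817628612430125292747555/6018659089619558994779552525041017196557392927429468994455874830336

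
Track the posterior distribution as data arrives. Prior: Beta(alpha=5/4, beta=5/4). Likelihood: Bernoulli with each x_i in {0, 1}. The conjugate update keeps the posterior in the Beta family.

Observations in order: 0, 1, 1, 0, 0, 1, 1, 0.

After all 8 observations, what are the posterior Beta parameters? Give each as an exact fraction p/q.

alpha=21/4, beta=21/4

obs 1: x=0 → posterior Beta(5/4, 9/4)
obs 2: x=1 → posterior Beta(9/4, 9/4)
obs 3: x=1 → posterior Beta(13/4, 9/4)
obs 4: x=0 → posterior Beta(13/4, 13/4)
obs 5: x=0 → posterior Beta(13/4, 17/4)
obs 6: x=1 → posterior Beta(17/4, 17/4)
obs 7: x=1 → posterior Beta(21/4, 17/4)
obs 8: x=0 → posterior Beta(21/4, 21/4)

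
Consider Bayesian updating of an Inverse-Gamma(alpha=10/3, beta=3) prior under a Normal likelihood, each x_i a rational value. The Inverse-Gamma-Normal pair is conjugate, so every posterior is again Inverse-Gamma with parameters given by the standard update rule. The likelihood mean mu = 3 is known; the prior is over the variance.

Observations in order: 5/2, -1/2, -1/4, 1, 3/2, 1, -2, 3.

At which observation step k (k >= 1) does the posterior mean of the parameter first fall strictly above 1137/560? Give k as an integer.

obs 1: x=5/2 → posterior Inverse-Gamma(23/6, 25/8)
obs 2: x=-1/2 → posterior Inverse-Gamma(13/3, 37/4)
obs 3: x=-1/4 → posterior Inverse-Gamma(29/6, 465/32)
obs 4: x=1 → posterior Inverse-Gamma(16/3, 529/32)
obs 5: x=3/2 → posterior Inverse-Gamma(35/6, 565/32)
obs 6: x=1 → posterior Inverse-Gamma(19/3, 629/32)
obs 7: x=-2 → posterior Inverse-Gamma(41/6, 1029/32)
obs 8: x=3 → posterior Inverse-Gamma(22/3, 1029/32)

k = 2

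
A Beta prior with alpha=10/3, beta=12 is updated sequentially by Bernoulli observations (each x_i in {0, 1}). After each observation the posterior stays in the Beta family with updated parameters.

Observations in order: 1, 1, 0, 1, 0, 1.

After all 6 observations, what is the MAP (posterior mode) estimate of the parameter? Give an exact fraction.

19/58

obs 1: x=1 → posterior Beta(13/3, 12)
obs 2: x=1 → posterior Beta(16/3, 12)
obs 3: x=0 → posterior Beta(16/3, 13)
obs 4: x=1 → posterior Beta(19/3, 13)
obs 5: x=0 → posterior Beta(19/3, 14)
obs 6: x=1 → posterior Beta(22/3, 14)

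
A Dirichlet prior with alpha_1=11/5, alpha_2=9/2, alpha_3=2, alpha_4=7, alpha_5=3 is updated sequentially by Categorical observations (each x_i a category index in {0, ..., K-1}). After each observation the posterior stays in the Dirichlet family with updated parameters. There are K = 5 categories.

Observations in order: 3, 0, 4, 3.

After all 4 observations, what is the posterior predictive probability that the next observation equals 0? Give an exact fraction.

obs 1: x=3 → posterior Dirichlet(11/5, 9/2, 2, 8, 3)
obs 2: x=0 → posterior Dirichlet(16/5, 9/2, 2, 8, 3)
obs 3: x=4 → posterior Dirichlet(16/5, 9/2, 2, 8, 4)
obs 4: x=3 → posterior Dirichlet(16/5, 9/2, 2, 9, 4)

32/227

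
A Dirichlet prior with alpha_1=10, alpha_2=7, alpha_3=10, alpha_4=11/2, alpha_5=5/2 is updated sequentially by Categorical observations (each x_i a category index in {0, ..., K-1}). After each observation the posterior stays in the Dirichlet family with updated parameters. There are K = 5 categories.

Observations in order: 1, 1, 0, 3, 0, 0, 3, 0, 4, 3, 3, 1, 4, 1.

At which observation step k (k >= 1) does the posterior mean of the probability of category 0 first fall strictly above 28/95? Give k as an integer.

obs 1: x=1 → posterior Dirichlet(10, 8, 10, 11/2, 5/2)
obs 2: x=1 → posterior Dirichlet(10, 9, 10, 11/2, 5/2)
obs 3: x=0 → posterior Dirichlet(11, 9, 10, 11/2, 5/2)
obs 4: x=3 → posterior Dirichlet(11, 9, 10, 13/2, 5/2)
obs 5: x=0 → posterior Dirichlet(12, 9, 10, 13/2, 5/2)
obs 6: x=0 → posterior Dirichlet(13, 9, 10, 13/2, 5/2)
obs 7: x=3 → posterior Dirichlet(13, 9, 10, 15/2, 5/2)
obs 8: x=0 → posterior Dirichlet(14, 9, 10, 15/2, 5/2)
obs 9: x=4 → posterior Dirichlet(14, 9, 10, 15/2, 7/2)
obs 10: x=3 → posterior Dirichlet(14, 9, 10, 17/2, 7/2)
obs 11: x=3 → posterior Dirichlet(14, 9, 10, 19/2, 7/2)
obs 12: x=1 → posterior Dirichlet(14, 10, 10, 19/2, 7/2)
obs 13: x=4 → posterior Dirichlet(14, 10, 10, 19/2, 9/2)
obs 14: x=1 → posterior Dirichlet(14, 11, 10, 19/2, 9/2)

k = 5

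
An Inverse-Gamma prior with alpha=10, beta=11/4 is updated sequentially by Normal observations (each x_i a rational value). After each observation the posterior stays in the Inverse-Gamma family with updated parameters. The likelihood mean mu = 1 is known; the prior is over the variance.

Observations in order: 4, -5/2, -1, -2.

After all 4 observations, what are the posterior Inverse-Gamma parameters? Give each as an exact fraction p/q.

alpha=12, beta=159/8

obs 1: x=4 → posterior Inverse-Gamma(21/2, 29/4)
obs 2: x=-5/2 → posterior Inverse-Gamma(11, 107/8)
obs 3: x=-1 → posterior Inverse-Gamma(23/2, 123/8)
obs 4: x=-2 → posterior Inverse-Gamma(12, 159/8)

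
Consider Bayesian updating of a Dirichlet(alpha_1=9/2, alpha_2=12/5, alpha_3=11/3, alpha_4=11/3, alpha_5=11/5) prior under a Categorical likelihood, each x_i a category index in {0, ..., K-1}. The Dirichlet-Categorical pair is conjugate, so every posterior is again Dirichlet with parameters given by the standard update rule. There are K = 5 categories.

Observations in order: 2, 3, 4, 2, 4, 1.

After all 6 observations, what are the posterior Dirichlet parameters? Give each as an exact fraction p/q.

alpha_1=9/2, alpha_2=17/5, alpha_3=17/3, alpha_4=14/3, alpha_5=21/5

obs 1: x=2 → posterior Dirichlet(9/2, 12/5, 14/3, 11/3, 11/5)
obs 2: x=3 → posterior Dirichlet(9/2, 12/5, 14/3, 14/3, 11/5)
obs 3: x=4 → posterior Dirichlet(9/2, 12/5, 14/3, 14/3, 16/5)
obs 4: x=2 → posterior Dirichlet(9/2, 12/5, 17/3, 14/3, 16/5)
obs 5: x=4 → posterior Dirichlet(9/2, 12/5, 17/3, 14/3, 21/5)
obs 6: x=1 → posterior Dirichlet(9/2, 17/5, 17/3, 14/3, 21/5)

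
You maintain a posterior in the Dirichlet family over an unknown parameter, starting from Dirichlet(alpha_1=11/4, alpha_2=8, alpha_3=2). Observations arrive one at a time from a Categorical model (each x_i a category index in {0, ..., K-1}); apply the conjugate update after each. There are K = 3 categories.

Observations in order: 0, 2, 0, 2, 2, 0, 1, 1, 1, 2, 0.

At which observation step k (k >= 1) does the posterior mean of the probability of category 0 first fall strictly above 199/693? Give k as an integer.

k = 3

obs 1: x=0 → posterior Dirichlet(15/4, 8, 2)
obs 2: x=2 → posterior Dirichlet(15/4, 8, 3)
obs 3: x=0 → posterior Dirichlet(19/4, 8, 3)
obs 4: x=2 → posterior Dirichlet(19/4, 8, 4)
obs 5: x=2 → posterior Dirichlet(19/4, 8, 5)
obs 6: x=0 → posterior Dirichlet(23/4, 8, 5)
obs 7: x=1 → posterior Dirichlet(23/4, 9, 5)
obs 8: x=1 → posterior Dirichlet(23/4, 10, 5)
obs 9: x=1 → posterior Dirichlet(23/4, 11, 5)
obs 10: x=2 → posterior Dirichlet(23/4, 11, 6)
obs 11: x=0 → posterior Dirichlet(27/4, 11, 6)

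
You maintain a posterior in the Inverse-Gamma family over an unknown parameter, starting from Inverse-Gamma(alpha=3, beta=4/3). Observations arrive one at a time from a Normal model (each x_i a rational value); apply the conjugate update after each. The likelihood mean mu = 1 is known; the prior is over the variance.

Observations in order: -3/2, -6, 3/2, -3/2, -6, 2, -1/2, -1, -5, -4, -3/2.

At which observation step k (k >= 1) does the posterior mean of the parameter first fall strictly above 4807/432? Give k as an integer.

k = 5

obs 1: x=-3/2 → posterior Inverse-Gamma(7/2, 107/24)
obs 2: x=-6 → posterior Inverse-Gamma(4, 695/24)
obs 3: x=3/2 → posterior Inverse-Gamma(9/2, 349/12)
obs 4: x=-3/2 → posterior Inverse-Gamma(5, 773/24)
obs 5: x=-6 → posterior Inverse-Gamma(11/2, 1361/24)
obs 6: x=2 → posterior Inverse-Gamma(6, 1373/24)
obs 7: x=-1/2 → posterior Inverse-Gamma(13/2, 175/3)
obs 8: x=-1 → posterior Inverse-Gamma(7, 181/3)
obs 9: x=-5 → posterior Inverse-Gamma(15/2, 235/3)
obs 10: x=-4 → posterior Inverse-Gamma(8, 545/6)
obs 11: x=-3/2 → posterior Inverse-Gamma(17/2, 2255/24)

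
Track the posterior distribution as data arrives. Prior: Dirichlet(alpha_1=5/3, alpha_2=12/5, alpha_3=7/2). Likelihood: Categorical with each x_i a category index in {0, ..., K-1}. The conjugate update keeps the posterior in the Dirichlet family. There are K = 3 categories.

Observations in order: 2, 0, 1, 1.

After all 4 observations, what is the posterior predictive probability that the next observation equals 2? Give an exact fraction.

135/347

obs 1: x=2 → posterior Dirichlet(5/3, 12/5, 9/2)
obs 2: x=0 → posterior Dirichlet(8/3, 12/5, 9/2)
obs 3: x=1 → posterior Dirichlet(8/3, 17/5, 9/2)
obs 4: x=1 → posterior Dirichlet(8/3, 22/5, 9/2)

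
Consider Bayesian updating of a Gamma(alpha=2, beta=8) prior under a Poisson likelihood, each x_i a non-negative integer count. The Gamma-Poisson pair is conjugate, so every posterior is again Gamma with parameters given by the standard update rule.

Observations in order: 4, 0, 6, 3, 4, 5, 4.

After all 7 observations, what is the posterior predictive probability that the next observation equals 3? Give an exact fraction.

865010333872788213193416595458984375/5316911983139663491615228241121378304

obs 1: x=4 → posterior Gamma(6, 9)
obs 2: x=0 → posterior Gamma(6, 10)
obs 3: x=6 → posterior Gamma(12, 11)
obs 4: x=3 → posterior Gamma(15, 12)
obs 5: x=4 → posterior Gamma(19, 13)
obs 6: x=5 → posterior Gamma(24, 14)
obs 7: x=4 → posterior Gamma(28, 15)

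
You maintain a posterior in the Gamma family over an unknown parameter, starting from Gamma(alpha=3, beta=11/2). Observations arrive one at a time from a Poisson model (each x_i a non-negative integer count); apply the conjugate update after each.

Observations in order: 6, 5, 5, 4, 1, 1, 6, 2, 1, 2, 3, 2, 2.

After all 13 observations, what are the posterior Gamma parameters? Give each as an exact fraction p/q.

obs 1: x=6 → posterior Gamma(9, 13/2)
obs 2: x=5 → posterior Gamma(14, 15/2)
obs 3: x=5 → posterior Gamma(19, 17/2)
obs 4: x=4 → posterior Gamma(23, 19/2)
obs 5: x=1 → posterior Gamma(24, 21/2)
obs 6: x=1 → posterior Gamma(25, 23/2)
obs 7: x=6 → posterior Gamma(31, 25/2)
obs 8: x=2 → posterior Gamma(33, 27/2)
obs 9: x=1 → posterior Gamma(34, 29/2)
obs 10: x=2 → posterior Gamma(36, 31/2)
obs 11: x=3 → posterior Gamma(39, 33/2)
obs 12: x=2 → posterior Gamma(41, 35/2)
obs 13: x=2 → posterior Gamma(43, 37/2)

alpha=43, beta=37/2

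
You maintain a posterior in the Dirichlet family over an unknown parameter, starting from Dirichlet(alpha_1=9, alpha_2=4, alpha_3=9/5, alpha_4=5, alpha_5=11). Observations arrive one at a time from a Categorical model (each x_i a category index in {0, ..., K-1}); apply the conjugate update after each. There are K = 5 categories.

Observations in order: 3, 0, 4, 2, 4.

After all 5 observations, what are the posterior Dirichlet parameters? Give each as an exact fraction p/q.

obs 1: x=3 → posterior Dirichlet(9, 4, 9/5, 6, 11)
obs 2: x=0 → posterior Dirichlet(10, 4, 9/5, 6, 11)
obs 3: x=4 → posterior Dirichlet(10, 4, 9/5, 6, 12)
obs 4: x=2 → posterior Dirichlet(10, 4, 14/5, 6, 12)
obs 5: x=4 → posterior Dirichlet(10, 4, 14/5, 6, 13)

alpha_1=10, alpha_2=4, alpha_3=14/5, alpha_4=6, alpha_5=13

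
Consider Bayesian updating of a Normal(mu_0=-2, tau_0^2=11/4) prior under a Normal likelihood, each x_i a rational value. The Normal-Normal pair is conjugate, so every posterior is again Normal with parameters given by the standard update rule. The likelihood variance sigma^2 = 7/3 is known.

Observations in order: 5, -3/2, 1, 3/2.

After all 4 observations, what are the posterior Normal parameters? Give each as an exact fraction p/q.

mu_0=71/80, tau_0^2=77/160

obs 1: x=5 → posterior Normal(109/61, 77/61)
obs 2: x=-3/2 → posterior Normal(119/188, 77/94)
obs 3: x=1 → posterior Normal(185/254, 77/127)
obs 4: x=3/2 → posterior Normal(71/80, 77/160)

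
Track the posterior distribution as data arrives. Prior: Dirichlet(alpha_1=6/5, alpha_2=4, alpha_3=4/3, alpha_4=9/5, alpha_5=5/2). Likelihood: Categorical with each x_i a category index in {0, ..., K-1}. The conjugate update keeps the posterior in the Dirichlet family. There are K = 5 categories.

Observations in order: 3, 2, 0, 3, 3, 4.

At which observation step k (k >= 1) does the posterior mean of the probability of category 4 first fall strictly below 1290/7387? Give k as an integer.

obs 1: x=3 → posterior Dirichlet(6/5, 4, 4/3, 14/5, 5/2)
obs 2: x=2 → posterior Dirichlet(6/5, 4, 7/3, 14/5, 5/2)
obs 3: x=0 → posterior Dirichlet(11/5, 4, 7/3, 14/5, 5/2)
obs 4: x=3 → posterior Dirichlet(11/5, 4, 7/3, 19/5, 5/2)
obs 5: x=3 → posterior Dirichlet(11/5, 4, 7/3, 24/5, 5/2)
obs 6: x=4 → posterior Dirichlet(11/5, 4, 7/3, 24/5, 7/2)

k = 4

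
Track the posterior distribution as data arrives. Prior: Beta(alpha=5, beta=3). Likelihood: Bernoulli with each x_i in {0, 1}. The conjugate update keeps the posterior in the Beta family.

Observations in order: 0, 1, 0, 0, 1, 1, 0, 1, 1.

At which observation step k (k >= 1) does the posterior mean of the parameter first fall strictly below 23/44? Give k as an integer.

obs 1: x=0 → posterior Beta(5, 4)
obs 2: x=1 → posterior Beta(6, 4)
obs 3: x=0 → posterior Beta(6, 5)
obs 4: x=0 → posterior Beta(6, 6)
obs 5: x=1 → posterior Beta(7, 6)
obs 6: x=1 → posterior Beta(8, 6)
obs 7: x=0 → posterior Beta(8, 7)
obs 8: x=1 → posterior Beta(9, 7)
obs 9: x=1 → posterior Beta(10, 7)

k = 4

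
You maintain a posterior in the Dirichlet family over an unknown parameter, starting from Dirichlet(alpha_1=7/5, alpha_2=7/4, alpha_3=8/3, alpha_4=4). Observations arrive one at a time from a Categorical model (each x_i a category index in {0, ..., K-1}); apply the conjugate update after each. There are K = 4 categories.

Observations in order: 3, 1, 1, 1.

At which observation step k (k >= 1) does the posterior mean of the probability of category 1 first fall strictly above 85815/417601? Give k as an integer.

k = 2

obs 1: x=3 → posterior Dirichlet(7/5, 7/4, 8/3, 5)
obs 2: x=1 → posterior Dirichlet(7/5, 11/4, 8/3, 5)
obs 3: x=1 → posterior Dirichlet(7/5, 15/4, 8/3, 5)
obs 4: x=1 → posterior Dirichlet(7/5, 19/4, 8/3, 5)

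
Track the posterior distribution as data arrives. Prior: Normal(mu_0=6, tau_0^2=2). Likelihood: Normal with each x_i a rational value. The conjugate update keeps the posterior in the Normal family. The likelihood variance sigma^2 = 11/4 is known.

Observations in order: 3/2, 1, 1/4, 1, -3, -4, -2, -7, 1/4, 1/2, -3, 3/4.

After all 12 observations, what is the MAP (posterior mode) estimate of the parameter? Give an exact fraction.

-44/107

obs 1: x=3/2 → posterior Normal(78/19, 22/19)
obs 2: x=1 → posterior Normal(86/27, 22/27)
obs 3: x=1/4 → posterior Normal(88/35, 22/35)
obs 4: x=1 → posterior Normal(96/43, 22/43)
obs 5: x=-3 → posterior Normal(24/17, 22/51)
obs 6: x=-4 → posterior Normal(40/59, 22/59)
obs 7: x=-2 → posterior Normal(24/67, 22/67)
obs 8: x=-7 → posterior Normal(-32/75, 22/75)
obs 9: x=1/4 → posterior Normal(-30/83, 22/83)
obs 10: x=1/2 → posterior Normal(-2/7, 22/91)
obs 11: x=-3 → posterior Normal(-50/99, 2/9)
obs 12: x=3/4 → posterior Normal(-44/107, 22/107)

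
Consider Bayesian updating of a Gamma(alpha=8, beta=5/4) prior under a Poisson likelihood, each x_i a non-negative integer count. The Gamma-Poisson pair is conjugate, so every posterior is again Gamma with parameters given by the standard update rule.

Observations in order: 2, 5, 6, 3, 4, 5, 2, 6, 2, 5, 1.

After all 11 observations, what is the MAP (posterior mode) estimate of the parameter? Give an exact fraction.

192/49

obs 1: x=2 → posterior Gamma(10, 9/4)
obs 2: x=5 → posterior Gamma(15, 13/4)
obs 3: x=6 → posterior Gamma(21, 17/4)
obs 4: x=3 → posterior Gamma(24, 21/4)
obs 5: x=4 → posterior Gamma(28, 25/4)
obs 6: x=5 → posterior Gamma(33, 29/4)
obs 7: x=2 → posterior Gamma(35, 33/4)
obs 8: x=6 → posterior Gamma(41, 37/4)
obs 9: x=2 → posterior Gamma(43, 41/4)
obs 10: x=5 → posterior Gamma(48, 45/4)
obs 11: x=1 → posterior Gamma(49, 49/4)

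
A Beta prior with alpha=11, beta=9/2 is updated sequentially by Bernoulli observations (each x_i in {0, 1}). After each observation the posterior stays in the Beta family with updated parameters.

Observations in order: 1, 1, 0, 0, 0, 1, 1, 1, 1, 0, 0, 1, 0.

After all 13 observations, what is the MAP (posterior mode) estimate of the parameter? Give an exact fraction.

34/53

obs 1: x=1 → posterior Beta(12, 9/2)
obs 2: x=1 → posterior Beta(13, 9/2)
obs 3: x=0 → posterior Beta(13, 11/2)
obs 4: x=0 → posterior Beta(13, 13/2)
obs 5: x=0 → posterior Beta(13, 15/2)
obs 6: x=1 → posterior Beta(14, 15/2)
obs 7: x=1 → posterior Beta(15, 15/2)
obs 8: x=1 → posterior Beta(16, 15/2)
obs 9: x=1 → posterior Beta(17, 15/2)
obs 10: x=0 → posterior Beta(17, 17/2)
obs 11: x=0 → posterior Beta(17, 19/2)
obs 12: x=1 → posterior Beta(18, 19/2)
obs 13: x=0 → posterior Beta(18, 21/2)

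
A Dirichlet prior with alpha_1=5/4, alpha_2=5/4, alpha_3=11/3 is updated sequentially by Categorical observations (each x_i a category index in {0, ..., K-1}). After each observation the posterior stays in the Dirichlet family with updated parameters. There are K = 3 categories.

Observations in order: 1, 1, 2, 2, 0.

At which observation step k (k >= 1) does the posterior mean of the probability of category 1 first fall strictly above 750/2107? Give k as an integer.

k = 2

obs 1: x=1 → posterior Dirichlet(5/4, 9/4, 11/3)
obs 2: x=1 → posterior Dirichlet(5/4, 13/4, 11/3)
obs 3: x=2 → posterior Dirichlet(5/4, 13/4, 14/3)
obs 4: x=2 → posterior Dirichlet(5/4, 13/4, 17/3)
obs 5: x=0 → posterior Dirichlet(9/4, 13/4, 17/3)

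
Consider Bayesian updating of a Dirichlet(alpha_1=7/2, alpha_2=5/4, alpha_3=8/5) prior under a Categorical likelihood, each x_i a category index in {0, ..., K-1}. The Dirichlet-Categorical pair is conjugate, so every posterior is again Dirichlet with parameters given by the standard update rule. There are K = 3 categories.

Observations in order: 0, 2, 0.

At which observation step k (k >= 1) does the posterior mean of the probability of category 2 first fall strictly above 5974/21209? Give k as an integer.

k = 2

obs 1: x=0 → posterior Dirichlet(9/2, 5/4, 8/5)
obs 2: x=2 → posterior Dirichlet(9/2, 5/4, 13/5)
obs 3: x=0 → posterior Dirichlet(11/2, 5/4, 13/5)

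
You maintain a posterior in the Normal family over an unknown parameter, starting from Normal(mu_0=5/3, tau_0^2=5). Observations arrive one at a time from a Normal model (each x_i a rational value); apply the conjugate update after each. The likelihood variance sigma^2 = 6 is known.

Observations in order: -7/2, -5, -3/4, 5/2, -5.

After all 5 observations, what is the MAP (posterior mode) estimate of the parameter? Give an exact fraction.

obs 1: x=-7/2 → posterior Normal(-15/22, 30/11)
obs 2: x=-5 → posterior Normal(-65/32, 15/8)
obs 3: x=-3/4 → posterior Normal(-145/84, 10/7)
obs 4: x=5/2 → posterior Normal(-95/104, 15/13)
obs 5: x=-5 → posterior Normal(-195/124, 30/31)

-195/124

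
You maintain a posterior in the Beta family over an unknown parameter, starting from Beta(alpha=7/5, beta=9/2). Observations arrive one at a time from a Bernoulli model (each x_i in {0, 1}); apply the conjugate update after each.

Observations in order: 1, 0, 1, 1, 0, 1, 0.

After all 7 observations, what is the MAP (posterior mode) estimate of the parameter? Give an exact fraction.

44/109

obs 1: x=1 → posterior Beta(12/5, 9/2)
obs 2: x=0 → posterior Beta(12/5, 11/2)
obs 3: x=1 → posterior Beta(17/5, 11/2)
obs 4: x=1 → posterior Beta(22/5, 11/2)
obs 5: x=0 → posterior Beta(22/5, 13/2)
obs 6: x=1 → posterior Beta(27/5, 13/2)
obs 7: x=0 → posterior Beta(27/5, 15/2)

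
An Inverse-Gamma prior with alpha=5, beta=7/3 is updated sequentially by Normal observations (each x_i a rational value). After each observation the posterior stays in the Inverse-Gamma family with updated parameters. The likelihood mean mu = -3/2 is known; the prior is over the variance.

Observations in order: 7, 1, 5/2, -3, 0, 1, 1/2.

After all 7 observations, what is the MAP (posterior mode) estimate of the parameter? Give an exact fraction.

obs 1: x=7 → posterior Inverse-Gamma(11/2, 923/24)
obs 2: x=1 → posterior Inverse-Gamma(6, 499/12)
obs 3: x=5/2 → posterior Inverse-Gamma(13/2, 595/12)
obs 4: x=-3 → posterior Inverse-Gamma(7, 1217/24)
obs 5: x=0 → posterior Inverse-Gamma(15/2, 311/6)
obs 6: x=1 → posterior Inverse-Gamma(8, 1319/24)
obs 7: x=1/2 → posterior Inverse-Gamma(17/2, 1367/24)

1367/228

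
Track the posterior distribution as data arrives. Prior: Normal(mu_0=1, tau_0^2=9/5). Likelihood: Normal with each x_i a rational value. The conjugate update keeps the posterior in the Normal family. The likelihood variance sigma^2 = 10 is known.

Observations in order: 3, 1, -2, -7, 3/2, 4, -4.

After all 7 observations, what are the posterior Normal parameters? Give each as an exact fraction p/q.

mu_0=37/226, tau_0^2=90/113

obs 1: x=3 → posterior Normal(77/59, 90/59)
obs 2: x=1 → posterior Normal(43/34, 45/34)
obs 3: x=-2 → posterior Normal(68/77, 90/77)
obs 4: x=-7 → posterior Normal(5/86, 45/43)
obs 5: x=3/2 → posterior Normal(37/190, 18/19)
obs 6: x=4 → posterior Normal(109/208, 45/52)
obs 7: x=-4 → posterior Normal(37/226, 90/113)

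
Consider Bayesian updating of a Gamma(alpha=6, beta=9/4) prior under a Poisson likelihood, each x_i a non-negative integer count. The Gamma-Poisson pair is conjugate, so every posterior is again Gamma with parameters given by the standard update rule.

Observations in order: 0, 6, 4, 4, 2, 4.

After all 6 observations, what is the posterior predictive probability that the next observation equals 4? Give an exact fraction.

obs 1: x=0 → posterior Gamma(6, 13/4)
obs 2: x=6 → posterior Gamma(12, 17/4)
obs 3: x=4 → posterior Gamma(16, 21/4)
obs 4: x=4 → posterior Gamma(20, 25/4)
obs 5: x=2 → posterior Gamma(22, 29/4)
obs 6: x=4 → posterior Gamma(26, 33/4)

18419774188548003089286872229471679936268830464/111186413610993811950185637819224232932533011049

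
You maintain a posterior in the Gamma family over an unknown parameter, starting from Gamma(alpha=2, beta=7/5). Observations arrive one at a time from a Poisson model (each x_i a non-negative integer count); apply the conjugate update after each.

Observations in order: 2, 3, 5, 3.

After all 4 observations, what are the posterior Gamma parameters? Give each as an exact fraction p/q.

obs 1: x=2 → posterior Gamma(4, 12/5)
obs 2: x=3 → posterior Gamma(7, 17/5)
obs 3: x=5 → posterior Gamma(12, 22/5)
obs 4: x=3 → posterior Gamma(15, 27/5)

alpha=15, beta=27/5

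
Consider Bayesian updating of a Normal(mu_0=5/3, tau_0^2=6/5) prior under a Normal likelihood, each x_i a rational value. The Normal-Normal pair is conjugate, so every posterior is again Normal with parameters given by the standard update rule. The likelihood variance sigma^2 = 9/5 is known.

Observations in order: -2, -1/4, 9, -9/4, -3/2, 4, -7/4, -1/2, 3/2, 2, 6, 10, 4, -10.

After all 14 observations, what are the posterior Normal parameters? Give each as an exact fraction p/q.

mu_0=83/62, tau_0^2=18/155

obs 1: x=-2 → posterior Normal(1/5, 18/25)
obs 2: x=-1/4 → posterior Normal(1/14, 18/35)
obs 3: x=9 → posterior Normal(37/18, 2/5)
obs 4: x=-9/4 → posterior Normal(14/11, 18/55)
obs 5: x=-3/2 → posterior Normal(11/13, 18/65)
obs 6: x=4 → posterior Normal(19/15, 6/25)
obs 7: x=-7/4 → posterior Normal(31/34, 18/85)
obs 8: x=-1/2 → posterior Normal(29/38, 18/95)
obs 9: x=3/2 → posterior Normal(5/6, 6/35)
obs 10: x=2 → posterior Normal(43/46, 18/115)
obs 11: x=6 → posterior Normal(67/50, 18/125)
obs 12: x=10 → posterior Normal(107/54, 2/15)
obs 13: x=4 → posterior Normal(123/58, 18/145)
obs 14: x=-10 → posterior Normal(83/62, 18/155)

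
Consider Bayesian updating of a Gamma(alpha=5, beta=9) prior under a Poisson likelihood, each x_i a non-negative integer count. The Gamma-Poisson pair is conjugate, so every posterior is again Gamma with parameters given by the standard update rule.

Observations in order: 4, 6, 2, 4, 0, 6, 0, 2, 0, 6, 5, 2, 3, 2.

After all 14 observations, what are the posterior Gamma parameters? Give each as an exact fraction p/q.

alpha=47, beta=23

obs 1: x=4 → posterior Gamma(9, 10)
obs 2: x=6 → posterior Gamma(15, 11)
obs 3: x=2 → posterior Gamma(17, 12)
obs 4: x=4 → posterior Gamma(21, 13)
obs 5: x=0 → posterior Gamma(21, 14)
obs 6: x=6 → posterior Gamma(27, 15)
obs 7: x=0 → posterior Gamma(27, 16)
obs 8: x=2 → posterior Gamma(29, 17)
obs 9: x=0 → posterior Gamma(29, 18)
obs 10: x=6 → posterior Gamma(35, 19)
obs 11: x=5 → posterior Gamma(40, 20)
obs 12: x=2 → posterior Gamma(42, 21)
obs 13: x=3 → posterior Gamma(45, 22)
obs 14: x=2 → posterior Gamma(47, 23)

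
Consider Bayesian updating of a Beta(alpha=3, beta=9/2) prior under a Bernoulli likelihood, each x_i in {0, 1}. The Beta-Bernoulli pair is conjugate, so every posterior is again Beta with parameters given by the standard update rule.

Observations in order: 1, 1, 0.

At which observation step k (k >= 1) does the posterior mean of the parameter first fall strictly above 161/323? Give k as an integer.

obs 1: x=1 → posterior Beta(4, 9/2)
obs 2: x=1 → posterior Beta(5, 9/2)
obs 3: x=0 → posterior Beta(5, 11/2)

k = 2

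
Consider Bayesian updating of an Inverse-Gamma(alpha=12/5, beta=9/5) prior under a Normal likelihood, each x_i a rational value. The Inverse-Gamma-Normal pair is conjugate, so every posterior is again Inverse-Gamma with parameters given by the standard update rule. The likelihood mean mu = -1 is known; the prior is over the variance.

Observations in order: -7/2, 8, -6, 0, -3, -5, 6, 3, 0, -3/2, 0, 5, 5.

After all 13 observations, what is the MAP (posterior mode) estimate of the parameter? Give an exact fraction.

obs 1: x=-7/2 → posterior Inverse-Gamma(29/10, 197/40)
obs 2: x=8 → posterior Inverse-Gamma(17/5, 1817/40)
obs 3: x=-6 → posterior Inverse-Gamma(39/10, 2317/40)
obs 4: x=0 → posterior Inverse-Gamma(22/5, 2337/40)
obs 5: x=-3 → posterior Inverse-Gamma(49/10, 2417/40)
obs 6: x=-5 → posterior Inverse-Gamma(27/5, 2737/40)
obs 7: x=6 → posterior Inverse-Gamma(59/10, 3717/40)
obs 8: x=3 → posterior Inverse-Gamma(32/5, 4037/40)
obs 9: x=0 → posterior Inverse-Gamma(69/10, 4057/40)
obs 10: x=-3/2 → posterior Inverse-Gamma(37/5, 2031/20)
obs 11: x=0 → posterior Inverse-Gamma(79/10, 2041/20)
obs 12: x=5 → posterior Inverse-Gamma(42/5, 2401/20)
obs 13: x=5 → posterior Inverse-Gamma(89/10, 2761/20)

251/18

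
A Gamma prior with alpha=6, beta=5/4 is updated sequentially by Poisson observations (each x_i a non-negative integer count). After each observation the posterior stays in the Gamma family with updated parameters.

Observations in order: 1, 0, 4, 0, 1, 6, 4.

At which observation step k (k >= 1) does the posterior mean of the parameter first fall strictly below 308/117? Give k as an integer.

obs 1: x=1 → posterior Gamma(7, 9/4)
obs 2: x=0 → posterior Gamma(7, 13/4)
obs 3: x=4 → posterior Gamma(11, 17/4)
obs 4: x=0 → posterior Gamma(11, 21/4)
obs 5: x=1 → posterior Gamma(12, 25/4)
obs 6: x=6 → posterior Gamma(18, 29/4)
obs 7: x=4 → posterior Gamma(22, 33/4)

k = 2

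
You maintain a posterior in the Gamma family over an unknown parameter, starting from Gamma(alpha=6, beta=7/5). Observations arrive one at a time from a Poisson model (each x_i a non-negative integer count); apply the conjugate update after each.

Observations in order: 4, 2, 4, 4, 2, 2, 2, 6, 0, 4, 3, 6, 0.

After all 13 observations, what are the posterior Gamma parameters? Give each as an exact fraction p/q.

obs 1: x=4 → posterior Gamma(10, 12/5)
obs 2: x=2 → posterior Gamma(12, 17/5)
obs 3: x=4 → posterior Gamma(16, 22/5)
obs 4: x=4 → posterior Gamma(20, 27/5)
obs 5: x=2 → posterior Gamma(22, 32/5)
obs 6: x=2 → posterior Gamma(24, 37/5)
obs 7: x=2 → posterior Gamma(26, 42/5)
obs 8: x=6 → posterior Gamma(32, 47/5)
obs 9: x=0 → posterior Gamma(32, 52/5)
obs 10: x=4 → posterior Gamma(36, 57/5)
obs 11: x=3 → posterior Gamma(39, 62/5)
obs 12: x=6 → posterior Gamma(45, 67/5)
obs 13: x=0 → posterior Gamma(45, 72/5)

alpha=45, beta=72/5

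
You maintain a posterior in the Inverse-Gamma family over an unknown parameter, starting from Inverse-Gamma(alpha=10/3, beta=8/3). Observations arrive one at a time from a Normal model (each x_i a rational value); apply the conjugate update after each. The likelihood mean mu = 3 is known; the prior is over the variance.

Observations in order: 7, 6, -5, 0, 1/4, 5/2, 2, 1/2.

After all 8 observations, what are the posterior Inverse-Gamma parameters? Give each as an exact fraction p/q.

alpha=22/3, beta=5683/96

obs 1: x=7 → posterior Inverse-Gamma(23/6, 32/3)
obs 2: x=6 → posterior Inverse-Gamma(13/3, 91/6)
obs 3: x=-5 → posterior Inverse-Gamma(29/6, 283/6)
obs 4: x=0 → posterior Inverse-Gamma(16/3, 155/3)
obs 5: x=1/4 → posterior Inverse-Gamma(35/6, 5323/96)
obs 6: x=5/2 → posterior Inverse-Gamma(19/3, 5335/96)
obs 7: x=2 → posterior Inverse-Gamma(41/6, 5383/96)
obs 8: x=1/2 → posterior Inverse-Gamma(22/3, 5683/96)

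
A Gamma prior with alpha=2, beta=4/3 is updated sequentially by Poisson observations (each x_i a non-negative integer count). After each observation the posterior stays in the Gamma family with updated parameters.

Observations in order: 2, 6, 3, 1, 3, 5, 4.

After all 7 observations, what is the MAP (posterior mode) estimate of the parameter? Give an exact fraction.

3

obs 1: x=2 → posterior Gamma(4, 7/3)
obs 2: x=6 → posterior Gamma(10, 10/3)
obs 3: x=3 → posterior Gamma(13, 13/3)
obs 4: x=1 → posterior Gamma(14, 16/3)
obs 5: x=3 → posterior Gamma(17, 19/3)
obs 6: x=5 → posterior Gamma(22, 22/3)
obs 7: x=4 → posterior Gamma(26, 25/3)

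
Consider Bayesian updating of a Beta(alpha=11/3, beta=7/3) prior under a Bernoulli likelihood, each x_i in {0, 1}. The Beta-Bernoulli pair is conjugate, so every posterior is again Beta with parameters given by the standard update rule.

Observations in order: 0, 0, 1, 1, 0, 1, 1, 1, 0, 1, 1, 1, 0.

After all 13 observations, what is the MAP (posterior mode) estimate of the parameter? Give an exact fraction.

obs 1: x=0 → posterior Beta(11/3, 10/3)
obs 2: x=0 → posterior Beta(11/3, 13/3)
obs 3: x=1 → posterior Beta(14/3, 13/3)
obs 4: x=1 → posterior Beta(17/3, 13/3)
obs 5: x=0 → posterior Beta(17/3, 16/3)
obs 6: x=1 → posterior Beta(20/3, 16/3)
obs 7: x=1 → posterior Beta(23/3, 16/3)
obs 8: x=1 → posterior Beta(26/3, 16/3)
obs 9: x=0 → posterior Beta(26/3, 19/3)
obs 10: x=1 → posterior Beta(29/3, 19/3)
obs 11: x=1 → posterior Beta(32/3, 19/3)
obs 12: x=1 → posterior Beta(35/3, 19/3)
obs 13: x=0 → posterior Beta(35/3, 22/3)

32/51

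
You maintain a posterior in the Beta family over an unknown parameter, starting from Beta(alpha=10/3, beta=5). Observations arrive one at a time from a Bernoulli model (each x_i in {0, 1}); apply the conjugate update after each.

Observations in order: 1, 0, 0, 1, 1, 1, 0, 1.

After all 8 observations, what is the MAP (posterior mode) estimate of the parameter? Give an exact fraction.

obs 1: x=1 → posterior Beta(13/3, 5)
obs 2: x=0 → posterior Beta(13/3, 6)
obs 3: x=0 → posterior Beta(13/3, 7)
obs 4: x=1 → posterior Beta(16/3, 7)
obs 5: x=1 → posterior Beta(19/3, 7)
obs 6: x=1 → posterior Beta(22/3, 7)
obs 7: x=0 → posterior Beta(22/3, 8)
obs 8: x=1 → posterior Beta(25/3, 8)

22/43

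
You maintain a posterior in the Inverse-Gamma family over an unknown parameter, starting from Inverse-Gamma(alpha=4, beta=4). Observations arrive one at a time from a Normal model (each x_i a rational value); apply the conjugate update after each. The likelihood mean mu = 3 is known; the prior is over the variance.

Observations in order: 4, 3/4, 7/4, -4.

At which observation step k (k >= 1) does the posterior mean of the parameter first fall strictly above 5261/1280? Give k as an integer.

obs 1: x=4 → posterior Inverse-Gamma(9/2, 9/2)
obs 2: x=3/4 → posterior Inverse-Gamma(5, 225/32)
obs 3: x=7/4 → posterior Inverse-Gamma(11/2, 125/16)
obs 4: x=-4 → posterior Inverse-Gamma(6, 517/16)

k = 4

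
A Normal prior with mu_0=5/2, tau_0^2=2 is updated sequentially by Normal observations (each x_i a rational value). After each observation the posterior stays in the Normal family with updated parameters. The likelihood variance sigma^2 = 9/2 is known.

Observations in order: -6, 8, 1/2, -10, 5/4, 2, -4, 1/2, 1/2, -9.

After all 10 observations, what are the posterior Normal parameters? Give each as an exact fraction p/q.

obs 1: x=-6 → posterior Normal(-3/26, 18/13)
obs 2: x=8 → posterior Normal(61/34, 18/17)
obs 3: x=1/2 → posterior Normal(65/42, 6/7)
obs 4: x=-10 → posterior Normal(-3/10, 18/25)
obs 5: x=5/4 → posterior Normal(-5/58, 18/29)
obs 6: x=2 → posterior Normal(1/6, 6/11)
obs 7: x=-4 → posterior Normal(-21/74, 18/37)
obs 8: x=1/2 → posterior Normal(-17/82, 18/41)
obs 9: x=1/2 → posterior Normal(-13/90, 2/5)
obs 10: x=-9 → posterior Normal(-85/98, 18/49)

mu_0=-85/98, tau_0^2=18/49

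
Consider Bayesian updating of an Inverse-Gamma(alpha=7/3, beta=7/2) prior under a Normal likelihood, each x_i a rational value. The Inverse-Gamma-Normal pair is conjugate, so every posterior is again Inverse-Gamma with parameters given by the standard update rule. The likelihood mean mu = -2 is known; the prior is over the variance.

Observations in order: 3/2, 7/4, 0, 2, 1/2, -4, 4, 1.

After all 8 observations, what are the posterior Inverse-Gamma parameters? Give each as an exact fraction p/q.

obs 1: x=3/2 → posterior Inverse-Gamma(17/6, 77/8)
obs 2: x=7/4 → posterior Inverse-Gamma(10/3, 533/32)
obs 3: x=0 → posterior Inverse-Gamma(23/6, 597/32)
obs 4: x=2 → posterior Inverse-Gamma(13/3, 853/32)
obs 5: x=1/2 → posterior Inverse-Gamma(29/6, 953/32)
obs 6: x=-4 → posterior Inverse-Gamma(16/3, 1017/32)
obs 7: x=4 → posterior Inverse-Gamma(35/6, 1593/32)
obs 8: x=1 → posterior Inverse-Gamma(19/3, 1737/32)

alpha=19/3, beta=1737/32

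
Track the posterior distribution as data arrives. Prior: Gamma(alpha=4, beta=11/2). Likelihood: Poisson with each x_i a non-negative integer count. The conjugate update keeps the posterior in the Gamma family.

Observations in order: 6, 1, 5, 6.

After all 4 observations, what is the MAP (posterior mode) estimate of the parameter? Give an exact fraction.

42/19

obs 1: x=6 → posterior Gamma(10, 13/2)
obs 2: x=1 → posterior Gamma(11, 15/2)
obs 3: x=5 → posterior Gamma(16, 17/2)
obs 4: x=6 → posterior Gamma(22, 19/2)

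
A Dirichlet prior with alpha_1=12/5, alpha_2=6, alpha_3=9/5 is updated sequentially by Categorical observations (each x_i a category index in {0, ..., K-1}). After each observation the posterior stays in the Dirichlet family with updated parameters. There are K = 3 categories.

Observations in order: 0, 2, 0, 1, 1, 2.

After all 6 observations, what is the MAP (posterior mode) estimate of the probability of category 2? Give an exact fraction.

obs 1: x=0 → posterior Dirichlet(17/5, 6, 9/5)
obs 2: x=2 → posterior Dirichlet(17/5, 6, 14/5)
obs 3: x=0 → posterior Dirichlet(22/5, 6, 14/5)
obs 4: x=1 → posterior Dirichlet(22/5, 7, 14/5)
obs 5: x=1 → posterior Dirichlet(22/5, 8, 14/5)
obs 6: x=2 → posterior Dirichlet(22/5, 8, 19/5)

7/33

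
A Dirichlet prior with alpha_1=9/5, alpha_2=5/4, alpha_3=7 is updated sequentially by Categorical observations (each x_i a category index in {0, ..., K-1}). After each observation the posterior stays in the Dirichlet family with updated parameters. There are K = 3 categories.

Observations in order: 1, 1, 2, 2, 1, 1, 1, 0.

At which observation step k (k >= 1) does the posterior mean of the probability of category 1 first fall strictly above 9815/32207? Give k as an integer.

obs 1: x=1 → posterior Dirichlet(9/5, 9/4, 7)
obs 2: x=1 → posterior Dirichlet(9/5, 13/4, 7)
obs 3: x=2 → posterior Dirichlet(9/5, 13/4, 8)
obs 4: x=2 → posterior Dirichlet(9/5, 13/4, 9)
obs 5: x=1 → posterior Dirichlet(9/5, 17/4, 9)
obs 6: x=1 → posterior Dirichlet(9/5, 21/4, 9)
obs 7: x=1 → posterior Dirichlet(9/5, 25/4, 9)
obs 8: x=0 → posterior Dirichlet(14/5, 25/4, 9)

k = 6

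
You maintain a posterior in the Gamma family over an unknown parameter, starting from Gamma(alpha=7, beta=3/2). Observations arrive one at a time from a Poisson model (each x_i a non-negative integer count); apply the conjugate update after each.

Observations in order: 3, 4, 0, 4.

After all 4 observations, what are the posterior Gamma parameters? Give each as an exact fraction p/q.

alpha=18, beta=11/2

obs 1: x=3 → posterior Gamma(10, 5/2)
obs 2: x=4 → posterior Gamma(14, 7/2)
obs 3: x=0 → posterior Gamma(14, 9/2)
obs 4: x=4 → posterior Gamma(18, 11/2)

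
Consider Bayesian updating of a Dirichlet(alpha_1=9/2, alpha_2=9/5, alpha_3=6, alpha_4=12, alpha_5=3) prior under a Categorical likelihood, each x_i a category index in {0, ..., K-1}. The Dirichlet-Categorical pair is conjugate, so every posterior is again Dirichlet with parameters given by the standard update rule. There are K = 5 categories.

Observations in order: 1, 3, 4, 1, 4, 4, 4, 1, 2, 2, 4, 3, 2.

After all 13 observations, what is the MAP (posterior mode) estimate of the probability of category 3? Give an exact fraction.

130/353

obs 1: x=1 → posterior Dirichlet(9/2, 14/5, 6, 12, 3)
obs 2: x=3 → posterior Dirichlet(9/2, 14/5, 6, 13, 3)
obs 3: x=4 → posterior Dirichlet(9/2, 14/5, 6, 13, 4)
obs 4: x=1 → posterior Dirichlet(9/2, 19/5, 6, 13, 4)
obs 5: x=4 → posterior Dirichlet(9/2, 19/5, 6, 13, 5)
obs 6: x=4 → posterior Dirichlet(9/2, 19/5, 6, 13, 6)
obs 7: x=4 → posterior Dirichlet(9/2, 19/5, 6, 13, 7)
obs 8: x=1 → posterior Dirichlet(9/2, 24/5, 6, 13, 7)
obs 9: x=2 → posterior Dirichlet(9/2, 24/5, 7, 13, 7)
obs 10: x=2 → posterior Dirichlet(9/2, 24/5, 8, 13, 7)
obs 11: x=4 → posterior Dirichlet(9/2, 24/5, 8, 13, 8)
obs 12: x=3 → posterior Dirichlet(9/2, 24/5, 8, 14, 8)
obs 13: x=2 → posterior Dirichlet(9/2, 24/5, 9, 14, 8)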